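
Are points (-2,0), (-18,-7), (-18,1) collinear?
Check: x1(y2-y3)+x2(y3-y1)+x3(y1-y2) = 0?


-2*(-7-1) - 18*(1-0) - 18*(0+ 7)
= 16 - 18 - 126 = -128

No, not collinear (determinant = -128)


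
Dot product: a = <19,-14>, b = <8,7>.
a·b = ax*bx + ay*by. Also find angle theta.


a·b = 19*8 - 14*7 = 152 - 98 = 54
|a| = sqrt(361+196) = 23.6008
|b| = sqrt(64+49) = 10.6301
cos(theta) = 54/(sqrt(557)*sqrt(113)) = 54/sqrt(62941) = 0.215242
theta = arccos(54/sqrt(62941)) = 77.5703 degrees

a·b = 54, theta = 77.5703 deg


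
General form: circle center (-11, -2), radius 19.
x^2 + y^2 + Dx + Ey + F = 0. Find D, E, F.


(x+ 11)^2 + (y+ 2)^2 = 19^2
D = -2h = 22, E = -2k = 4
F = h^2+k^2-r^2 = 121+4-361 = -236

D = 22, E = 4, F = -236


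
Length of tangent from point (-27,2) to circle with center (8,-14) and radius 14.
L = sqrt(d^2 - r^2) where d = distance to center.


d = sqrt((-27-8)^2 + (2+ 14)^2) = sqrt(1225+256) = 38.4838
L = sqrt(1481.0000 - 196) = sqrt(1285.0000) = 35.8469

35.8469


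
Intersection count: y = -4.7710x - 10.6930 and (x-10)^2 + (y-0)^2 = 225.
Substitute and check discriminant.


Substitute y = -4.7710x - 10.6930: (x-10)^2 + (-4.7710x- 10.6930-0)^2 = 225
Expand to Ax^2 + Bx + C = 0, where b-k = -10.693
A = 1+m^2 = 23.762441
B = 2(m(b-k) - h) = 2(-4.7710*(-10.693) - 10) = 82.032606
C = h^2 + (b-k)^2 - r^2 = 100 + 114.340249 - 225 = -10.659751
disc = B^2-4AC = 6729.3484 + 1013.2068 = 7742.5552
disc > 0

2 intersection points


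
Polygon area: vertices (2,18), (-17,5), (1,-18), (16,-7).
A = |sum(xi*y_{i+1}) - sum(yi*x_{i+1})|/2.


sum(xi*y_{i+1}) = 2*5 - 17*(-18) + 1*(-7) + 16*18 = 597
sum(yi*x_{i+1}) = 18*(-17) + 5*1 - 18*16 - 7*2 = -603
Area = |597 + 603|/2 = 1200/2 = 600.0000

600.0000 sq units


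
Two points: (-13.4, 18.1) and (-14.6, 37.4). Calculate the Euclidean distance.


dx = -14.6 + 13.4 = -1.2
dy = 37.4 - 18.1 = 19.3
d = sqrt(1.44 + 372.49) = sqrt(373.93) = 19.3373

19.3373


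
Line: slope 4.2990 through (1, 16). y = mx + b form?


y - 16 = 4.2990(x - 1)
y = 4.2990x + 16 - 4.2990*1
y = 4.2990x + 11.7010

y = 4.2990x + 11.7010


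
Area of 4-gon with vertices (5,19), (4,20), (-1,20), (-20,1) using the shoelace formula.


sum(xi*y_{i+1}) = 5*20 + 4*20 - 1*1 - 20*19 = -201
sum(yi*x_{i+1}) = 19*4 + 20*(-1) + 20*(-20) + 1*5 = -339
Area = |-201 + 339|/2 = 138/2 = 69.0000

69.0000 sq units


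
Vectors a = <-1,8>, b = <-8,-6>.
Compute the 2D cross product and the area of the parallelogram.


cross = -1*(-6) - 8*(-8) = 6 + 64 = 70
Parallelogram area = |70| = 70

cross = 70, parallelogram area = 70


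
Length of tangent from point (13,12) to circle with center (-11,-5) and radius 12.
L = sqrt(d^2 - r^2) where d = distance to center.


d = sqrt((13+ 11)^2 + (12+ 5)^2) = sqrt(576+289) = 29.4109
L = sqrt(865.0000 - 144) = sqrt(721.0000) = 26.8514

26.8514


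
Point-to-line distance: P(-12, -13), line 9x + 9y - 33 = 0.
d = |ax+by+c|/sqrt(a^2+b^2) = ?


|9*(-12) + 9*(-13) - 33| = |-258| = 258
sqrt(81 + 81) = sqrt(162) = 12.7279
d = 258/sqrt(162) = 20.2704

20.2704


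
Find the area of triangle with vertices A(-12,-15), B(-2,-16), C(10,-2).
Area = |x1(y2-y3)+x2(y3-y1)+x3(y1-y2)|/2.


-12*(-16+ 2) = 168
-2*(-2+ 15) = -26
10*(-15+ 16) = 10
sum = 152
Area = |152|/2 = 76.0000

76.0000 sq units


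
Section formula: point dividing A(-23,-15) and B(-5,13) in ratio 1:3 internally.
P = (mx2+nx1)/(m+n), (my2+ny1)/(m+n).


Px = (1*(-5) + 3*(-23))/4 = -74/4 = -18.5000
Py = (1*13 + 3*(-15))/4 = -32/4 = -8.0000

P = (-18.5000, -8.0000)


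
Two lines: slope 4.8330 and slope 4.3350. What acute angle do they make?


m1-m2 = 0.498
1+m1*m2 = 21.951055
tan(theta) = |0.498/21.951055| = 0.022687
theta = arctan(|0.498/21.951055|) = 1.2996 degrees (acute angle)

1.2996 degrees


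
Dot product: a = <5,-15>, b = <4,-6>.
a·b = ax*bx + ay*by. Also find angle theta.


a·b = 5*4 - 15*(-6) = 20 + 90 = 110
|a| = sqrt(25+225) = 15.8114
|b| = sqrt(16+36) = 7.2111
cos(theta) = 110/(sqrt(250)*sqrt(52)) = 110/sqrt(13000) = 0.964764
theta = arccos(110/sqrt(13000)) = 15.2551 degrees

a·b = 110, theta = 15.2551 deg


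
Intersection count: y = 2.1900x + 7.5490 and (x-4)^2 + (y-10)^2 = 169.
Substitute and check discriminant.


Substitute y = 2.1900x + 7.5490: (x-4)^2 + (2.1900x+7.5490-10)^2 = 169
Expand to Ax^2 + Bx + C = 0, where b-k = -2.451
A = 1+m^2 = 5.7961
B = 2(m(b-k) - h) = 2(2.1900*(-2.451) - 4) = -18.73538
C = h^2 + (b-k)^2 - r^2 = 16 + 6.007401 - 169 = -146.992599
disc = B^2-4AC = 351.0145 + 3407.9352 = 3758.9497
disc > 0

2 intersection points


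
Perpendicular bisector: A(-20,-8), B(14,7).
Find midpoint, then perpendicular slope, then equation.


Midpoint = (-3, -0.5)
Slope of AB = dy/dx = 15/34 = 0.4412
Perp slope = -dx/dy = -34/15 = -2.2667
b = My - (perp slope)*Mx = -0.5 + (34*(-3))/15 = -0.5 - 6.8000 = -7.3000

y = -2.2667x - 7.3000


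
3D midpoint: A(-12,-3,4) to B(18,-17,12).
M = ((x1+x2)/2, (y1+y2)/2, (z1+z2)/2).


Mx = (-12+18)/2 = 3.0000
My = (-3- 17)/2 = -10.0000
Mz = (4+12)/2 = 8.0000

M = (3.0000, -10.0000, 8.0000)


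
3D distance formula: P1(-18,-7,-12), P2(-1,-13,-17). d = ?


dx=17, dy=-6, dz=-5
d = sqrt(289+36+25) = sqrt(350) = 18.7083

18.7083


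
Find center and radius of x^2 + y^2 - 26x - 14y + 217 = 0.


h = -D/2 = 26/2 = 13
k = -E/2 = 14/2 = 7
r^2 = h^2 + k^2 - F = 169 + 49 - 217 = 1
r = 1

Center (13, 7), radius = 1


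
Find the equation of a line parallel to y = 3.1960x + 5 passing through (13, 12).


Parallel lines have equal slopes.
m2 = 3.1960
b2 = 12 - 3.1960*13 = -29.5480

y = 3.1960x - 29.5480


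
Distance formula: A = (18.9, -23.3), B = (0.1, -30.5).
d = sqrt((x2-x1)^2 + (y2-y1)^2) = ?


dx = 0.1 - 18.9 = -18.8
dy = -30.5 + 23.3 = -7.2
d = sqrt(353.44 + 51.84) = sqrt(405.28) = 20.1316

20.1316


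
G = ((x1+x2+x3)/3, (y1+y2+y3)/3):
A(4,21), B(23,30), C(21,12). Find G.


Gx = (4+23+21)/3 = 48/3 = 16.0000
Gy = (21+30+12)/3 = 63/3 = 21.0000

G = (16.0000, 21.0000)


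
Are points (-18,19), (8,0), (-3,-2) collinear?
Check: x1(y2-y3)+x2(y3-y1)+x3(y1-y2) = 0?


-18*(0+ 2) + 8*(-2-19) - 3*(19-0)
= -36 - 168 - 57 = -261

No, not collinear (determinant = -261)


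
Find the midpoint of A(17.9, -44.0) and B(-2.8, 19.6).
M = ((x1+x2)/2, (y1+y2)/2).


Mx = (17.9 - 2.8)/2 = 15.1/2 = 7.5500
My = (-44.0 + 19.6)/2 = -24.4/2 = -12.2000

(7.5500, -12.2000)


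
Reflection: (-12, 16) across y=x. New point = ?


Reflection rule for y=x: (y, x)
(-12, 16) -> (16, -12)

(16, -12)


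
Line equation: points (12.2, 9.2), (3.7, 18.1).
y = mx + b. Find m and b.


m = (8.9)/(-8.5) = -1.0471
b = y1 - m*x1 = 9.2 - (8.9*12.2)/(-8.5) = 9.2 + 12.7741 = 21.9741

y = -1.0471x + 21.9741


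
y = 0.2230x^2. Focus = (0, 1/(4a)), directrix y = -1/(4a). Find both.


a = 0.2230
1/(4a) = 1.1211
Focus = (0, 1.1211)
Directrix: y = -1.1211

Focus = (0, 1.1211), Directrix: y = -1.1211


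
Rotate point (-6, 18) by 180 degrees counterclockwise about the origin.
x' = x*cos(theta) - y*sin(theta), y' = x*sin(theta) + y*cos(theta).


cos(180) = -1, sin(180) = 0
x' = -6*(-1) - 18*0 = 6
y' = -6*0 + 18*(-1) = -18

(6, -18)


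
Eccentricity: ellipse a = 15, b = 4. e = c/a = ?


c = sqrt(225-16) = sqrt(209) = 14.4568
e = c/a = sqrt(209)/15 = 0.9638

e = 0.9638


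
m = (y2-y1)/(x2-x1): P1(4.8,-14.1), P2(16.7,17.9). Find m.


dy = 17.9 + 14.1 = 32.0
dx = 16.7 - 4.8 = 11.9
m = 32.0/11.9 = 2.6891

m = 2.6891


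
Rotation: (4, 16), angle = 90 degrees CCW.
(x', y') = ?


cos(90) = 0, sin(90) = 1
x' = 4*0 - 16*1 = -16
y' = 4*1 + 16*0 = 4

(-16, 4)


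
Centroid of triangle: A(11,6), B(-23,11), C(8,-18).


Gx = (11- 23+8)/3 = -4/3 = -1.3333
Gy = (6+11- 18)/3 = -1/3 = -0.3333

G = (-1.3333, -0.3333)


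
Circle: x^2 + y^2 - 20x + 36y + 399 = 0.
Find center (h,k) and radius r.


h = -D/2 = 20/2 = 10
k = -E/2 = -36/2 = -18
r^2 = h^2 + k^2 - F = 100 + 324 - 399 = 25
r = 5

Center (10, -18), radius = 5


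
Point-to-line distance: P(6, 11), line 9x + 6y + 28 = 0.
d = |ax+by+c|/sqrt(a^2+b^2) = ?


|9*6 + 6*11 + 28| = |148| = 148
sqrt(81 + 36) = sqrt(117) = 10.8167
d = 148/sqrt(117) = 13.6826

13.6826


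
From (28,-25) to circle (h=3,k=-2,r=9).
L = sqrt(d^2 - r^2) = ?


d = sqrt((28-3)^2 + (-25+ 2)^2) = sqrt(625+529) = 33.9706
L = sqrt(1154.0000 - 81) = sqrt(1073.0000) = 32.7567

32.7567


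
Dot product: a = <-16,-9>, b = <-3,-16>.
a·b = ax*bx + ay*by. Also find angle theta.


a·b = -16*(-3) - 9*(-16) = 48 + 144 = 192
|a| = sqrt(256+81) = 18.3576
|b| = sqrt(9+256) = 16.2788
cos(theta) = 192/(sqrt(337)*sqrt(265)) = 192/sqrt(89305) = 0.642486
theta = arccos(192/sqrt(89305)) = 50.0226 degrees

a·b = 192, theta = 50.0226 deg


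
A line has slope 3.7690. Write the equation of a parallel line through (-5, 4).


Parallel lines have equal slopes.
m2 = 3.7690
b2 = 4 - 3.7690*(-5) = 22.8450

y = 3.7690x + 22.8450


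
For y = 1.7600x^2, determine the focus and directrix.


a = 1.7600
1/(4a) = 0.1420
Focus = (0, 0.1420)
Directrix: y = -0.1420

Focus = (0, 0.1420), Directrix: y = -0.1420


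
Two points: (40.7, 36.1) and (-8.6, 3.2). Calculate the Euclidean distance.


dx = -8.6 - 40.7 = -49.3
dy = 3.2 - 36.1 = -32.9
d = sqrt(2430.49 + 1082.41) = sqrt(3512.9) = 59.2697

59.2697


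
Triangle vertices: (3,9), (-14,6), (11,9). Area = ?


3*(6-9) = -9
-14*(9-9) = 0
11*(9-6) = 33
sum = 24
Area = |24|/2 = 12.0000

12.0000 sq units


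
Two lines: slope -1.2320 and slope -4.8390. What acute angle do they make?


m1-m2 = 3.607
1+m1*m2 = 6.961648
tan(theta) = |3.607/6.961648| = 0.518124
theta = arctan(|3.607/6.961648|) = 27.3898 degrees (acute angle)

27.3898 degrees


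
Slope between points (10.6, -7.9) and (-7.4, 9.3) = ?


dy = 9.3 + 7.9 = 17.2
dx = -7.4 - 10.6 = -18.0
m = 17.2/(-18.0) = -0.9556

m = -0.9556


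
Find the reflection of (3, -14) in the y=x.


Reflection rule for y=x: (y, x)
(3, -14) -> (-14, 3)

(-14, 3)


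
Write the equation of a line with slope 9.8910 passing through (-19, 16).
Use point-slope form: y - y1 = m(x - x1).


y - 16 = 9.8910(x + 19)
y = 9.8910x + 16 - 9.8910*(-19)
y = 9.8910x + 203.9290

y = 9.8910x + 203.9290


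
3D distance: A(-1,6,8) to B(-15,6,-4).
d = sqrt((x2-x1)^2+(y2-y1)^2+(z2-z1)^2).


dx=-14, dy=0, dz=-12
d = sqrt(196+0+144) = sqrt(340) = 18.4391

18.4391


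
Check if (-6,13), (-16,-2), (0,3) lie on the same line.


-6*(-2-3) - 16*(3-13) + 0*(13+ 2)
= 30 + 160 + 0 = 190

No, not collinear (determinant = 190)


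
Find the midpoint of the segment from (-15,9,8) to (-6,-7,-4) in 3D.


Mx = (-15- 6)/2 = -10.5000
My = (9- 7)/2 = 1.0000
Mz = (8- 4)/2 = 2.0000

M = (-10.5000, 1.0000, 2.0000)


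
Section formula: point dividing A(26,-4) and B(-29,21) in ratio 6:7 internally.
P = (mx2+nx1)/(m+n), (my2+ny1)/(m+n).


Px = (6*(-29) + 7*26)/13 = 8/13 = 0.6154
Py = (6*21 + 7*(-4))/13 = 98/13 = 7.5385

P = (0.6154, 7.5385)


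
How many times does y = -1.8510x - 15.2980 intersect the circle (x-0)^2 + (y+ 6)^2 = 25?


Substitute y = -1.8510x - 15.2980: (x-0)^2 + (-1.8510x- 15.2980+ 6)^2 = 25
Expand to Ax^2 + Bx + C = 0, where b-k = -9.298
A = 1+m^2 = 4.426201
B = 2(m(b-k) - h) = 2(-1.8510*(-9.298) - 0) = 34.421196
C = h^2 + (b-k)^2 - r^2 = 0 + 86.452804 - 25 = 61.452804
disc = B^2-4AC = 1184.8187 - 1088.0099 = 96.8088
disc > 0

2 intersection points


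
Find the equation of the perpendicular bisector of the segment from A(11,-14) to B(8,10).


Midpoint = (9.5, -2)
Slope of AB = dy/dx = 24/(-3) = -8.0000
Perp slope = -dx/dy = 3/24 = 0.1250
b = My - (perp slope)*Mx = -2 + (-3*9.5)/24 = -2 - 1.1875 = -3.1875

y = 0.1250x - 3.1875


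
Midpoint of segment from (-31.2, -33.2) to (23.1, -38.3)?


Mx = (-31.2 + 23.1)/2 = -8.1/2 = -4.0500
My = (-33.2 - 38.3)/2 = -71.5/2 = -35.7500

(-4.0500, -35.7500)


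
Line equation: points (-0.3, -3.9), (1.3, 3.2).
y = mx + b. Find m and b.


m = (7.1)/(1.6) = 4.4375
b = y1 - m*x1 = -3.9 - (7.1*(-0.3))/(1.6) = -3.9 + 1.3312 = -2.5688

y = 4.4375x - 2.5688


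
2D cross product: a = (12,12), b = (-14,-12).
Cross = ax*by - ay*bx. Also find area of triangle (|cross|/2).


cross = 12*(-12) - 12*(-14) = -144 + 168 = 24
Triangle area = |24|/2 = 24/2 = 12.0000

cross = 24, triangle area = 12.0000


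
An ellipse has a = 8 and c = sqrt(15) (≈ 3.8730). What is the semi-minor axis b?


b^2 = 8^2 - (sqrt(15))^2 = 64 - 15 = 49
b = sqrt(49) = 7

b = 7


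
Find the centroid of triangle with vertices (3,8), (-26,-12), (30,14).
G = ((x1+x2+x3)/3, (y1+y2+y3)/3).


Gx = (3- 26+30)/3 = 7/3 = 2.3333
Gy = (8- 12+14)/3 = 10/3 = 3.3333

G = (2.3333, 3.3333)


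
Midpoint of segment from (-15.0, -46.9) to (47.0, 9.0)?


Mx = (-15.0 + 47.0)/2 = 32.0/2 = 16.0000
My = (-46.9 + 9.0)/2 = -37.9/2 = -18.9500

(16.0000, -18.9500)


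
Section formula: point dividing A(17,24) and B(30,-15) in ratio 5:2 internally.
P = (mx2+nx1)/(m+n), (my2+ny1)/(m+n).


Px = (5*30 + 2*17)/7 = 184/7 = 26.2857
Py = (5*(-15) + 2*24)/7 = -27/7 = -3.8571

P = (26.2857, -3.8571)


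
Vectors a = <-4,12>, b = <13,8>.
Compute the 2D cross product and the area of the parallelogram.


cross = -4*8 - 12*13 = -32 - 156 = -188
Parallelogram area = |-188| = 188

cross = -188, parallelogram area = 188


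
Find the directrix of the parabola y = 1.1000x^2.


a = 1.1000
1/(4a) = 0.2273
directrix: y = -0.2273 = -0.2273

y = -0.2273


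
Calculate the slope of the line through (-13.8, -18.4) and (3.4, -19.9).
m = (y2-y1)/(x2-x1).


dy = -19.9 + 18.4 = -1.5
dx = 3.4 + 13.8 = 17.2
m = -1.5/17.2 = -0.0872

m = -0.0872


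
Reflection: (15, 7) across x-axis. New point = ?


Reflection rule for x-axis: (x, -y)
(15, 7) -> (15, -7)

(15, -7)


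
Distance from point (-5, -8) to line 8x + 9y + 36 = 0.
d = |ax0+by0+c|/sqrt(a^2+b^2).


|8*(-5) + 9*(-8) + 36| = |-76| = 76
sqrt(64 + 81) = sqrt(145) = 12.0416
d = 76/sqrt(145) = 6.3115

6.3115


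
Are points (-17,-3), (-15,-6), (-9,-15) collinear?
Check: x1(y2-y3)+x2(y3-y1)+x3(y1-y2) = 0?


-17*(-6+ 15) - 15*(-15+ 3) - 9*(-3+ 6)
= -153 + 180 - 27 = 0

Yes, collinear (determinant = 0)


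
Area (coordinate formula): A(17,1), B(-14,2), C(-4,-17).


17*(2+ 17) = 323
-14*(-17-1) = 252
-4*(1-2) = 4
sum = 579
Area = |579|/2 = 289.5000

289.5000 sq units


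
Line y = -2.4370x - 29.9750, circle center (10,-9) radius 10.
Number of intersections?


Substitute y = -2.4370x - 29.9750: (x-10)^2 + (-2.4370x- 29.9750+ 9)^2 = 100
Expand to Ax^2 + Bx + C = 0, where b-k = -20.975
A = 1+m^2 = 6.938969
B = 2(m(b-k) - h) = 2(-2.4370*(-20.975) - 10) = 82.23215
C = h^2 + (b-k)^2 - r^2 = 100 + 439.950625 - 100 = 439.950625
disc = B^2-4AC = 6762.1265 - 12211.2150 = -5449.0885
disc < 0

0 intersection points


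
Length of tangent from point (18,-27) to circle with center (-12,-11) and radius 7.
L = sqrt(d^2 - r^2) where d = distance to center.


d = sqrt((18+ 12)^2 + (-27+ 11)^2) = sqrt(900+256) = 34.0000
L = sqrt(1156.0000 - 49) = sqrt(1107.0000) = 33.2716

33.2716


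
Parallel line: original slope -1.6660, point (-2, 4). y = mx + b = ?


Parallel lines have equal slopes.
m2 = -1.6660
b2 = 4 + 1.6660*(-2) = 0.6680

y = -1.6660x + 0.6680


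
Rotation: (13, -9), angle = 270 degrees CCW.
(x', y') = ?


cos(270) = 0, sin(270) = -1
x' = 13*0 + 9*(-1) = -9
y' = 13*(-1) - 9*0 = -13

(-9, -13)


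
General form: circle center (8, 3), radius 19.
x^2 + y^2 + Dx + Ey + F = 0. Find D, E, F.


(x-8)^2 + (y-3)^2 = 19^2
D = -2h = -16, E = -2k = -6
F = h^2+k^2-r^2 = 64+9-361 = -288

D = -16, E = -6, F = -288


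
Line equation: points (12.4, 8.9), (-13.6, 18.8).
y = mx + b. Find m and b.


m = (9.9)/(-26.0) = -0.3808
b = y1 - m*x1 = 8.9 - (9.9*12.4)/(-26.0) = 8.9 + 4.7215 = 13.6215

y = -0.3808x + 13.6215


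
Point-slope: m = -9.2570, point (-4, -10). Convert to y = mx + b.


y + 10 = -9.2570(x + 4)
y = -9.2570x - 10 + 9.2570*(-4)
y = -9.2570x - 47.0280

y = -9.2570x - 47.0280


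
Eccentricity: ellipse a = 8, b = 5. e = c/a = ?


c = sqrt(64-25) = sqrt(39) = 6.2450
e = c/a = sqrt(39)/8 = 0.7806

e = 0.7806


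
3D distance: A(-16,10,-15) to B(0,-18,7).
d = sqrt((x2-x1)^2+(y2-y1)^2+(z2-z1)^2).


dx=16, dy=-28, dz=22
d = sqrt(256+784+484) = sqrt(1524) = 39.0384

39.0384


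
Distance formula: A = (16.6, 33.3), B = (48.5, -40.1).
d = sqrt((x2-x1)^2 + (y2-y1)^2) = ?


dx = 48.5 - 16.6 = 31.9
dy = -40.1 - 33.3 = -73.4
d = sqrt(1017.61 + 5387.56) = sqrt(6405.17) = 80.0323

80.0323


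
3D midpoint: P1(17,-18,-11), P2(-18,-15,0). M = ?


Mx = (17- 18)/2 = -0.5000
My = (-18- 15)/2 = -16.5000
Mz = (-11+0)/2 = -5.5000

M = (-0.5000, -16.5000, -5.5000)


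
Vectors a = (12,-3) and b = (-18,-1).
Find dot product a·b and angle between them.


a·b = 12*(-18) - 3*(-1) = -216 + 3 = -213
|a| = sqrt(144+9) = 12.3693
|b| = sqrt(324+1) = 18.0278
cos(theta) = -213/(sqrt(153)*sqrt(325)) = -213/sqrt(49725) = -0.955195
theta = arccos(-213/sqrt(49725)) = 162.7839 degrees

a·b = -213, theta = 162.7839 deg


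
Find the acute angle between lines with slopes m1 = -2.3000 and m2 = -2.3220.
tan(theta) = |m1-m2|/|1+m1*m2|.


m1-m2 = 0.022
1+m1*m2 = 6.3406
tan(theta) = |0.022/6.3406| = 0.003470
theta = arctan(|0.022/6.3406|) = 0.1988 degrees (acute angle)

0.1988 degrees


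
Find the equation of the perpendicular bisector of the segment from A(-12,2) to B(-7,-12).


Midpoint = (-9.5, -5)
Slope of AB = dy/dx = -14/5 = -2.8000
Perp slope = -dx/dy = 5/14 = 0.3571
b = My - (perp slope)*Mx = -5 + (5*(-9.5))/(-14) = -5 + 3.3929 = -1.6071

y = 0.3571x - 1.6071


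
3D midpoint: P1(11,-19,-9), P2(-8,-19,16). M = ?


Mx = (11- 8)/2 = 1.5000
My = (-19- 19)/2 = -19.0000
Mz = (-9+16)/2 = 3.5000

M = (1.5000, -19.0000, 3.5000)


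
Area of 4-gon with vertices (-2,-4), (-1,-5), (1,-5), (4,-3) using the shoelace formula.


sum(xi*y_{i+1}) = -2*(-5) - 1*(-5) + 1*(-3) + 4*(-4) = -4
sum(yi*x_{i+1}) = -4*(-1) - 5*1 - 5*4 - 3*(-2) = -15
Area = |-4 + 15|/2 = 11/2 = 5.5000

5.5000 sq units


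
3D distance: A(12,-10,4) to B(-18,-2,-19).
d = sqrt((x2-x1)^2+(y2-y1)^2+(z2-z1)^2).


dx=-30, dy=8, dz=-23
d = sqrt(900+64+529) = sqrt(1493) = 38.6394

38.6394


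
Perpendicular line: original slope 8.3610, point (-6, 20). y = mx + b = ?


Perpendicular slope = -1/m1 = -1/8.3610 = -0.1196
b2 = y0 - m2*x0 = 20 - 6/8.3610 = 20 - 0.7176 = 19.2824

y = -0.1196x + 19.2824


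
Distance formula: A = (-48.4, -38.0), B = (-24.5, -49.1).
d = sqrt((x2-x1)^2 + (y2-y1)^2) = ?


dx = -24.5 + 48.4 = 23.9
dy = -49.1 + 38.0 = -11.1
d = sqrt(571.21 + 123.21) = sqrt(694.42) = 26.3519

26.3519


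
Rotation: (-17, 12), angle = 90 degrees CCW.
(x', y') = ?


cos(90) = 0, sin(90) = 1
x' = -17*0 - 12*1 = -12
y' = -17*1 + 12*0 = -17

(-12, -17)


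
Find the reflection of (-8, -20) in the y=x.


Reflection rule for y=x: (y, x)
(-8, -20) -> (-20, -8)

(-20, -8)


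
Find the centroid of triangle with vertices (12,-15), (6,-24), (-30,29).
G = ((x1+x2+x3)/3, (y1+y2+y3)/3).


Gx = (12+6- 30)/3 = -12/3 = -4.0000
Gy = (-15- 24+29)/3 = -10/3 = -3.3333

G = (-4.0000, -3.3333)


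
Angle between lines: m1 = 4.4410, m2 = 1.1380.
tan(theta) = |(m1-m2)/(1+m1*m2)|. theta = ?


m1-m2 = 3.303
1+m1*m2 = 6.053858
tan(theta) = |3.303/6.053858| = 0.545602
theta = arctan(|3.303/6.053858|) = 28.6170 degrees (acute angle)

28.6170 degrees


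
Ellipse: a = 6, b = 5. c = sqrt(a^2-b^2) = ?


c^2 = 6^2 - 5^2 = 36 - 25 = 11
c = sqrt(11) = 3.3166

c = 3.3166


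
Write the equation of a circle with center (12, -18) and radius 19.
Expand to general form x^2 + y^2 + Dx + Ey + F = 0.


(x-12)^2 + (y+ 18)^2 = 19^2
D = -2h = -24, E = -2k = 36
F = h^2+k^2-r^2 = 144+324-361 = 107

x^2 + y^2 - 24x + 36y + 107 = 0


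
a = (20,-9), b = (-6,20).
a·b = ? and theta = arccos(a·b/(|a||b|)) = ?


a·b = 20*(-6) - 9*20 = -120 - 180 = -300
|a| = sqrt(400+81) = 21.9317
|b| = sqrt(36+400) = 20.8806
cos(theta) = -300/(sqrt(481)*sqrt(436)) = -300/sqrt(209716) = -0.655097
theta = arccos(-300/sqrt(209716)) = 130.9270 degrees

a·b = -300, theta = 130.9270 deg


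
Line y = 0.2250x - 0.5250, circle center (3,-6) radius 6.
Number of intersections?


Substitute y = 0.2250x - 0.5250: (x-3)^2 + (0.2250x- 0.5250+ 6)^2 = 36
Expand to Ax^2 + Bx + C = 0, where b-k = 5.475
A = 1+m^2 = 1.050625
B = 2(m(b-k) - h) = 2(0.2250*5.475 - 3) = -3.53625
C = h^2 + (b-k)^2 - r^2 = 9 + 29.975625 - 36 = 2.975625
disc = B^2-4AC = 12.5051 - 12.5051 = 0
disc = 0

1 intersection point (tangent)


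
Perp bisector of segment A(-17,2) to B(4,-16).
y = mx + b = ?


Midpoint = (-6.5, -7)
Slope of AB = dy/dx = -18/21 = -0.8571
Perp slope = -dx/dy = 21/18 = 1.1667
b = My - (perp slope)*Mx = -7 + (21*(-6.5))/(-18) = -7 + 7.5833 = 0.5833

y = 1.1667x + 0.5833


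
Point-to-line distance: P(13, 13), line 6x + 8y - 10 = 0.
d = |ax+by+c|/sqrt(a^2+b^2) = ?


|6*13 + 8*13 - 10| = |172| = 172
sqrt(36 + 64) = sqrt(100) = 10.0000
d = 172/sqrt(100) = 17.2000

17.2000


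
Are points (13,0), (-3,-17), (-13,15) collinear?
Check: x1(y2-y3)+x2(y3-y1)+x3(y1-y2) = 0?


13*(-17-15) - 3*(15-0) - 13*(0+ 17)
= -416 - 45 - 221 = -682

No, not collinear (determinant = -682)


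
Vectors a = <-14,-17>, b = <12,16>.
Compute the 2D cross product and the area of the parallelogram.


cross = -14*16 + 17*12 = -224 + 204 = -20
Parallelogram area = |-20| = 20

cross = -20, parallelogram area = 20


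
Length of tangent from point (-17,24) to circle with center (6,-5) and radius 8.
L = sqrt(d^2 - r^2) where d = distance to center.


d = sqrt((-17-6)^2 + (24+ 5)^2) = sqrt(529+841) = 37.0135
L = sqrt(1370.0000 - 64) = sqrt(1306.0000) = 36.1386

36.1386


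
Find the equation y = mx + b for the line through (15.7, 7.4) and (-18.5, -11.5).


m = (-18.9)/(-34.2) = 0.5526
b = y1 - m*x1 = 7.4 - (-18.9*15.7)/(-34.2) = 7.4 - 8.6763 = -1.2763

y = 0.5526x - 1.2763


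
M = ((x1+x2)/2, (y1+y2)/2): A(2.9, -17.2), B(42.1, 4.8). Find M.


Mx = (2.9 + 42.1)/2 = 45.0/2 = 22.5000
My = (-17.2 + 4.8)/2 = -12.4/2 = -6.2000

(22.5000, -6.2000)


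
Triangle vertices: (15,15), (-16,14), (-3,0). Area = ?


15*(14-0) = 210
-16*(0-15) = 240
-3*(15-14) = -3
sum = 447
Area = |447|/2 = 223.5000

223.5000 sq units


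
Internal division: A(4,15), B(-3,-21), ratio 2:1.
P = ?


Px = (2*(-3) + 1*4)/3 = -2/3 = -0.6667
Py = (2*(-21) + 1*15)/3 = -27/3 = -9.0000

P = (-0.6667, -9.0000)


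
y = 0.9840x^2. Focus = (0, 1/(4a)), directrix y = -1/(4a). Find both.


a = 0.9840
1/(4a) = 0.2541
Focus = (0, 0.2541)
Directrix: y = -0.2541

Focus = (0, 0.2541), Directrix: y = -0.2541


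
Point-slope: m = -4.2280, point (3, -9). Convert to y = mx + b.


y + 9 = -4.2280(x - 3)
y = -4.2280x - 9 + 4.2280*3
y = -4.2280x + 3.6840

y = -4.2280x + 3.6840


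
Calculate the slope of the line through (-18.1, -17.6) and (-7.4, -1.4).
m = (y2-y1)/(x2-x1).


dy = -1.4 + 17.6 = 16.2
dx = -7.4 + 18.1 = 10.7
m = 16.2/10.7 = 1.5140

m = 1.5140


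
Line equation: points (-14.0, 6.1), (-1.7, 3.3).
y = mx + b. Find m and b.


m = (-2.8)/(12.3) = -0.2276
b = y1 - m*x1 = 6.1 - (-2.8*(-14.0))/(12.3) = 6.1 - 3.1870 = 2.9130

y = -0.2276x + 2.9130


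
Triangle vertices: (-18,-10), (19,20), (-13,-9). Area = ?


-18*(20+ 9) = -522
19*(-9+ 10) = 19
-13*(-10-20) = 390
sum = -113
Area = |-113|/2 = 56.5000

56.5000 sq units


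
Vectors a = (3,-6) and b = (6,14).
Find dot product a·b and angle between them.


a·b = 3*6 - 6*14 = 18 - 84 = -66
|a| = sqrt(9+36) = 6.7082
|b| = sqrt(36+196) = 15.2315
cos(theta) = -66/(sqrt(45)*sqrt(232)) = -66/sqrt(10440) = -0.645942
theta = arccos(-66/sqrt(10440)) = 130.2364 degrees

a·b = -66, theta = 130.2364 deg


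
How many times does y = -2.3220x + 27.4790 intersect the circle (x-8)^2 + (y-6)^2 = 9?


Substitute y = -2.3220x + 27.4790: (x-8)^2 + (-2.3220x+27.4790-6)^2 = 9
Expand to Ax^2 + Bx + C = 0, where b-k = 21.479
A = 1+m^2 = 6.391684
B = 2(m(b-k) - h) = 2(-2.3220*21.479 - 8) = -115.748476
C = h^2 + (b-k)^2 - r^2 = 64 + 461.347441 - 9 = 516.347441
disc = B^2-4AC = 13397.7097 - 13201.3187 = 196.3910
disc > 0

2 intersection points


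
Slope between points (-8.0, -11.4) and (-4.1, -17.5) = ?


dy = -17.5 + 11.4 = -6.1
dx = -4.1 + 8.0 = 3.9
m = -6.1/3.9 = -1.5641

m = -1.5641


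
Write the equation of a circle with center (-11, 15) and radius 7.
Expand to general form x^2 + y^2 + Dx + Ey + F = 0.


(x+ 11)^2 + (y-15)^2 = 7^2
D = -2h = 22, E = -2k = -30
F = h^2+k^2-r^2 = 121+225-49 = 297

x^2 + y^2 + 22x - 30y + 297 = 0


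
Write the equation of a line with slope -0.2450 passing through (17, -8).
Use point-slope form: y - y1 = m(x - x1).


y + 8 = -0.2450(x - 17)
y = -0.2450x - 8 + 0.2450*17
y = -0.2450x - 3.8350

y = -0.2450x - 3.8350


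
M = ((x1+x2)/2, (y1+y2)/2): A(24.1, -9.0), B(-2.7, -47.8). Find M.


Mx = (24.1 - 2.7)/2 = 21.4/2 = 10.7000
My = (-9.0 - 47.8)/2 = -56.8/2 = -28.4000

(10.7000, -28.4000)


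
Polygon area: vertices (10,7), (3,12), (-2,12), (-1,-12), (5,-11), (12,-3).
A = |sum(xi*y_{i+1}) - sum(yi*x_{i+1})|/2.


sum(xi*y_{i+1}) = 10*12 + 3*12 - 2*(-12) - 1*(-11) + 5*(-3) + 12*7 = 260
sum(yi*x_{i+1}) = 7*3 + 12*(-2) + 12*(-1) - 12*5 - 11*12 - 3*10 = -237
Area = |260 + 237|/2 = 497/2 = 248.5000

248.5000 sq units


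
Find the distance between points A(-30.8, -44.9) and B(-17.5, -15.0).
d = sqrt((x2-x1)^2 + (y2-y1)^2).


dx = -17.5 + 30.8 = 13.3
dy = -15.0 + 44.9 = 29.9
d = sqrt(176.89 + 894.01) = sqrt(1070.9) = 32.7246

32.7246


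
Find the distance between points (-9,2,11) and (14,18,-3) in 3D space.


dx=23, dy=16, dz=-14
d = sqrt(529+256+196) = sqrt(981) = 31.3209

31.3209


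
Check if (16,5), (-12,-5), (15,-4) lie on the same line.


16*(-5+ 4) - 12*(-4-5) + 15*(5+ 5)
= -16 + 108 + 150 = 242

No, not collinear (determinant = 242)


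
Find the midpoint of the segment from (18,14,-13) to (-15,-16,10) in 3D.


Mx = (18- 15)/2 = 1.5000
My = (14- 16)/2 = -1.0000
Mz = (-13+10)/2 = -1.5000

M = (1.5000, -1.0000, -1.5000)


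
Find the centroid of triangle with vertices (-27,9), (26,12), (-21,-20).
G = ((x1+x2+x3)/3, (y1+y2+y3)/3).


Gx = (-27+26- 21)/3 = -22/3 = -7.3333
Gy = (9+12- 20)/3 = 1/3 = 0.3333

G = (-7.3333, 0.3333)


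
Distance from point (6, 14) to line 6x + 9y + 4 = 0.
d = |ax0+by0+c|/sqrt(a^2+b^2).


|6*6 + 9*14 + 4| = |166| = 166
sqrt(36 + 81) = sqrt(117) = 10.8167
d = 166/sqrt(117) = 15.3467

15.3467


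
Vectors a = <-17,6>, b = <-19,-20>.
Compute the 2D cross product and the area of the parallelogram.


cross = -17*(-20) - 6*(-19) = 340 + 114 = 454
Parallelogram area = |454| = 454

cross = 454, parallelogram area = 454


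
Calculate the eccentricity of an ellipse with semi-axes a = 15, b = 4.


c = sqrt(225-16) = sqrt(209) = 14.4568
e = c/a = sqrt(209)/15 = 0.9638

e = 0.9638


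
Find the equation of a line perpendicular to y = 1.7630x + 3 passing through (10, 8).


Perpendicular slope = -1/m1 = -1/1.7630 = -0.5672
b2 = y0 - m2*x0 = 8 + 10/1.7630 = 8 + 5.6721 = 13.6721

y = -0.5672x + 13.6721


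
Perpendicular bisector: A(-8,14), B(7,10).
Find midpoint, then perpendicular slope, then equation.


Midpoint = (-0.5, 12)
Slope of AB = dy/dx = -4/15 = -0.2667
Perp slope = -dx/dy = 15/4 = 3.7500
b = My - (perp slope)*Mx = 12 + (15*(-0.5))/(-4) = 12 + 1.8750 = 13.8750

y = 3.7500x + 13.8750


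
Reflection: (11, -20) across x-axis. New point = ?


Reflection rule for x-axis: (x, -y)
(11, -20) -> (11, 20)

(11, 20)


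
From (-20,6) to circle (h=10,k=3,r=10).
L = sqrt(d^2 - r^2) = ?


d = sqrt((-20-10)^2 + (6-3)^2) = sqrt(900+9) = 30.1496
L = sqrt(909.0000 - 100) = sqrt(809.0000) = 28.4429

28.4429


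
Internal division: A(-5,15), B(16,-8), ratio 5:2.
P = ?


Px = (5*16 + 2*(-5))/7 = 70/7 = 10.0000
Py = (5*(-8) + 2*15)/7 = -10/7 = -1.4286

P = (10.0000, -1.4286)


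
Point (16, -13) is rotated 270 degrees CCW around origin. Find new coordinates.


cos(270) = 0, sin(270) = -1
x' = 16*0 + 13*(-1) = -13
y' = 16*(-1) - 13*0 = -16

(-13, -16)


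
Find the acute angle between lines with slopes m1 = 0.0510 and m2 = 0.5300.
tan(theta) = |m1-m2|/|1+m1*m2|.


m1-m2 = -0.479
1+m1*m2 = 1.02703
tan(theta) = |-0.479/1.02703| = 0.466393
theta = arctan(|-0.479/1.02703|) = 25.0040 degrees (acute angle)

25.0040 degrees


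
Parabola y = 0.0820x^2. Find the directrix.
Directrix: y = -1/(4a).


a = 0.0820
1/(4a) = 3.0488
directrix: y = -3.0488 = -3.0488

y = -3.0488


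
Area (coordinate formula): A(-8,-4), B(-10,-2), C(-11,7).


-8*(-2-7) = 72
-10*(7+ 4) = -110
-11*(-4+ 2) = 22
sum = -16
Area = |-16|/2 = 8.0000

8.0000 sq units


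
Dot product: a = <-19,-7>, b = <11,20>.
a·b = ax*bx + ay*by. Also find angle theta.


a·b = -19*11 - 7*20 = -209 - 140 = -349
|a| = sqrt(361+49) = 20.2485
|b| = sqrt(121+400) = 22.8254
cos(theta) = -349/(sqrt(410)*sqrt(521)) = -349/sqrt(213610) = -0.755118
theta = arccos(-349/sqrt(213610)) = 139.0357 degrees

a·b = -349, theta = 139.0357 deg


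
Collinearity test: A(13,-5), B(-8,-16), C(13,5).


13*(-16-5) - 8*(5+ 5) + 13*(-5+ 16)
= -273 - 80 + 143 = -210

No, not collinear (determinant = -210)


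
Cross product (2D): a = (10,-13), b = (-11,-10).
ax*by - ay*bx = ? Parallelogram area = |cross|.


cross = 10*(-10) + 13*(-11) = -100 - 143 = -243
Parallelogram area = |-243| = 243

cross = -243, parallelogram area = 243


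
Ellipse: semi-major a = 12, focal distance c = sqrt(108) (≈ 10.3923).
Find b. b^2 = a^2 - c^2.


b^2 = 12^2 - (sqrt(108))^2 = 144 - 108 = 36
b = sqrt(36) = 6

b = 6


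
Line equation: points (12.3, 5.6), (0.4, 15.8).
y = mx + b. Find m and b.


m = (10.2)/(-11.9) = -0.8571
b = y1 - m*x1 = 5.6 - (10.2*12.3)/(-11.9) = 5.6 + 10.5429 = 16.1429

y = -0.8571x + 16.1429


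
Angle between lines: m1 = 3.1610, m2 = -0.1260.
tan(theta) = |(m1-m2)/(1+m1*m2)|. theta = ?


m1-m2 = 3.287
1+m1*m2 = 0.601714
tan(theta) = |3.287/0.601714| = 5.462728
theta = arctan(|3.287/0.601714|) = 79.6264 degrees (acute angle)

79.6264 degrees


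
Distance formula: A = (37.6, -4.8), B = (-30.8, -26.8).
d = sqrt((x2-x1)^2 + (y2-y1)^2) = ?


dx = -30.8 - 37.6 = -68.4
dy = -26.8 + 4.8 = -22.0
d = sqrt(4678.56 + 484.0) = sqrt(5162.56) = 71.8510

71.8510


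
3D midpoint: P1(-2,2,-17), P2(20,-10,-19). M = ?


Mx = (-2+20)/2 = 9.0000
My = (2- 10)/2 = -4.0000
Mz = (-17- 19)/2 = -18.0000

M = (9.0000, -4.0000, -18.0000)


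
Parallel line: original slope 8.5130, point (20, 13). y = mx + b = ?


Parallel lines have equal slopes.
m2 = 8.5130
b2 = 13 - 8.5130*20 = -157.2600

y = 8.5130x - 157.2600


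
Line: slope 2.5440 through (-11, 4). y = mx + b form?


y - 4 = 2.5440(x + 11)
y = 2.5440x + 4 - 2.5440*(-11)
y = 2.5440x + 31.9840

y = 2.5440x + 31.9840


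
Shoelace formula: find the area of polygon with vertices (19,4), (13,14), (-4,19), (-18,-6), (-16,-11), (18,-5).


sum(xi*y_{i+1}) = 19*14 + 13*19 - 4*(-6) - 18*(-11) - 16*(-5) + 18*4 = 887
sum(yi*x_{i+1}) = 4*13 + 14*(-4) + 19*(-18) - 6*(-16) - 11*18 - 5*19 = -543
Area = |887 + 543|/2 = 1430/2 = 715.0000

715.0000 sq units


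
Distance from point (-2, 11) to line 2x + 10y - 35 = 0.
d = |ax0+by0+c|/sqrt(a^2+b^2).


|2*(-2) + 10*11 - 35| = |71| = 71
sqrt(4 + 100) = sqrt(104) = 10.1980
d = 71/sqrt(104) = 6.9621

6.9621


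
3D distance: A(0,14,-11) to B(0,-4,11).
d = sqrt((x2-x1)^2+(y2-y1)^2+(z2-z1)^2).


dx=0, dy=-18, dz=22
d = sqrt(0+324+484) = sqrt(808) = 28.4253

28.4253


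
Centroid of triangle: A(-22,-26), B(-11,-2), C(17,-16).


Gx = (-22- 11+17)/3 = -16/3 = -5.3333
Gy = (-26- 2- 16)/3 = -44/3 = -14.6667

G = (-5.3333, -14.6667)


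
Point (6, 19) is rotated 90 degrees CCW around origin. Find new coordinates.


cos(90) = 0, sin(90) = 1
x' = 6*0 - 19*1 = -19
y' = 6*1 + 19*0 = 6

(-19, 6)


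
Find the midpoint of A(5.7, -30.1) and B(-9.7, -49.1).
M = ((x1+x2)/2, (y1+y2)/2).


Mx = (5.7 - 9.7)/2 = -4/2 = -2.0000
My = (-30.1 - 49.1)/2 = -79.2/2 = -39.6000

(-2.0000, -39.6000)


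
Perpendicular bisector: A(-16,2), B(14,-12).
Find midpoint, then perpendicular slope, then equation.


Midpoint = (-1, -5)
Slope of AB = dy/dx = -14/30 = -0.4667
Perp slope = -dx/dy = 30/14 = 2.1429
b = My - (perp slope)*Mx = -5 + (30*(-1))/(-14) = -5 + 2.1429 = -2.8571

y = 2.1429x - 2.8571


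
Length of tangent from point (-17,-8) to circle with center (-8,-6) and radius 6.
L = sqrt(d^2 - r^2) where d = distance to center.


d = sqrt((-17+ 8)^2 + (-8+ 6)^2) = sqrt(81+4) = 9.2195
L = sqrt(85.0000 - 36) = sqrt(49.0000) = 7.0000

7.0000


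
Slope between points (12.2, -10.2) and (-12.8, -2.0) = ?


dy = -2.0 + 10.2 = 8.2
dx = -12.8 - 12.2 = -25.0
m = 8.2/(-25.0) = -0.3280

m = -0.3280


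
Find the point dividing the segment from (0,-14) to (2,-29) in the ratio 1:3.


Px = (1*2 + 3*0)/4 = 2/4 = 0.5000
Py = (1*(-29) + 3*(-14))/4 = -71/4 = -17.7500

P = (0.5000, -17.7500)


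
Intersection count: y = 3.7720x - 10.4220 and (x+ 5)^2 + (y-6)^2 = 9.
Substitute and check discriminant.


Substitute y = 3.7720x - 10.4220: (x+ 5)^2 + (3.7720x- 10.4220-6)^2 = 9
Expand to Ax^2 + Bx + C = 0, where b-k = -16.422
A = 1+m^2 = 15.227984
B = 2(m(b-k) - h) = 2(3.7720*(-16.422) + 5) = -113.887568
C = h^2 + (b-k)^2 - r^2 = 25 + 269.682084 - 9 = 285.682084
disc = B^2-4AC = 12970.3781 - 17401.4488 = -4431.0707
disc < 0

0 intersection points


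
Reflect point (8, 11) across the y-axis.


Reflection rule for y-axis: (-x, y)
(8, 11) -> (-8, 11)

(-8, 11)


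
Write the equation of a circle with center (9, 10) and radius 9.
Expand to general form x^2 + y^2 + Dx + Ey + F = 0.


(x-9)^2 + (y-10)^2 = 9^2
D = -2h = -18, E = -2k = -20
F = h^2+k^2-r^2 = 81+100-81 = 100

x^2 + y^2 - 18x - 20y + 100 = 0


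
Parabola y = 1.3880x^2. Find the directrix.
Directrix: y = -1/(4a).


a = 1.3880
1/(4a) = 0.1801
directrix: y = -0.1801 = -0.1801

y = -0.1801


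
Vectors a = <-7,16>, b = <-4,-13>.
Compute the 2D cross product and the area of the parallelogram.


cross = -7*(-13) - 16*(-4) = 91 + 64 = 155
Parallelogram area = |155| = 155

cross = 155, parallelogram area = 155


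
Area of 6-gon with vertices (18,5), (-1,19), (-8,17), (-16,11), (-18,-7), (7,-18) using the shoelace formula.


sum(xi*y_{i+1}) = 18*19 - 1*17 - 8*11 - 16*(-7) - 18*(-18) + 7*5 = 708
sum(yi*x_{i+1}) = 5*(-1) + 19*(-8) + 17*(-16) + 11*(-18) - 7*7 - 18*18 = -1000
Area = |708 + 1000|/2 = 1708/2 = 854.0000

854.0000 sq units


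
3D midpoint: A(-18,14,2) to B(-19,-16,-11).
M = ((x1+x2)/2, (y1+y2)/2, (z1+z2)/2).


Mx = (-18- 19)/2 = -18.5000
My = (14- 16)/2 = -1.0000
Mz = (2- 11)/2 = -4.5000

M = (-18.5000, -1.0000, -4.5000)


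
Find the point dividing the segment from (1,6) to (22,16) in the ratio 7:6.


Px = (7*22 + 6*1)/13 = 160/13 = 12.3077
Py = (7*16 + 6*6)/13 = 148/13 = 11.3846

P = (12.3077, 11.3846)


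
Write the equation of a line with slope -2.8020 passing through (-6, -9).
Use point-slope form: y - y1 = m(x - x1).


y + 9 = -2.8020(x + 6)
y = -2.8020x - 9 + 2.8020*(-6)
y = -2.8020x - 25.8120

y = -2.8020x - 25.8120


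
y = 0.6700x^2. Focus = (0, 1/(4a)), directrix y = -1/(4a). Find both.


a = 0.6700
1/(4a) = 0.3731
Focus = (0, 0.3731)
Directrix: y = -0.3731

Focus = (0, 0.3731), Directrix: y = -0.3731


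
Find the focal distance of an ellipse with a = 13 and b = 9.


c^2 = 13^2 - 9^2 = 169 - 81 = 88
c = sqrt(88) = 9.3808

c = 9.3808


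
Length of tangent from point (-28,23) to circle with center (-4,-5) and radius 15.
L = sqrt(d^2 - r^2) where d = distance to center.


d = sqrt((-28+ 4)^2 + (23+ 5)^2) = sqrt(576+784) = 36.8782
L = sqrt(1360.0000 - 225) = sqrt(1135.0000) = 33.6898

33.6898


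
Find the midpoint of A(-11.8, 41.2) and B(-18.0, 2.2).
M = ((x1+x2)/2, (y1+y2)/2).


Mx = (-11.8 - 18.0)/2 = -29.8/2 = -14.9000
My = (41.2 + 2.2)/2 = 43.4/2 = 21.7000

(-14.9000, 21.7000)


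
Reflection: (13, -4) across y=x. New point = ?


Reflection rule for y=x: (y, x)
(13, -4) -> (-4, 13)

(-4, 13)


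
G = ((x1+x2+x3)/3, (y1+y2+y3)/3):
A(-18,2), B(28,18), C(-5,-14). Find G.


Gx = (-18+28- 5)/3 = 5/3 = 1.6667
Gy = (2+18- 14)/3 = 6/3 = 2.0000

G = (1.6667, 2.0000)


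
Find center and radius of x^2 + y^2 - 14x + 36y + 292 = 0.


h = -D/2 = 14/2 = 7
k = -E/2 = -36/2 = -18
r^2 = h^2 + k^2 - F = 49 + 324 - 292 = 81
r = 9

Center (7, -18), radius = 9


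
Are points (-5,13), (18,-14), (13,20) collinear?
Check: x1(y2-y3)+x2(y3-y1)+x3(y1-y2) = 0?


-5*(-14-20) + 18*(20-13) + 13*(13+ 14)
= 170 + 126 + 351 = 647

No, not collinear (determinant = 647)


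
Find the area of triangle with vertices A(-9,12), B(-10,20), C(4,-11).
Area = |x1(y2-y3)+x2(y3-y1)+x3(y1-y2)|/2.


-9*(20+ 11) = -279
-10*(-11-12) = 230
4*(12-20) = -32
sum = -81
Area = |-81|/2 = 40.5000

40.5000 sq units


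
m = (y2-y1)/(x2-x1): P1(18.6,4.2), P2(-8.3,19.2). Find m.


dy = 19.2 - 4.2 = 15.0
dx = -8.3 - 18.6 = -26.9
m = 15.0/(-26.9) = -0.5576

m = -0.5576


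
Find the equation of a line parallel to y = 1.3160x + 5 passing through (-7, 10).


Parallel lines have equal slopes.
m2 = 1.3160
b2 = 10 - 1.3160*(-7) = 19.2120

y = 1.3160x + 19.2120


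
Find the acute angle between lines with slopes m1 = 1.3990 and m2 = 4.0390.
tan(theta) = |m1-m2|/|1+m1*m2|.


m1-m2 = -2.64
1+m1*m2 = 6.650561
tan(theta) = |-2.64/6.650561| = 0.396959
theta = arctan(|-2.64/6.650561|) = 21.6510 degrees (acute angle)

21.6510 degrees


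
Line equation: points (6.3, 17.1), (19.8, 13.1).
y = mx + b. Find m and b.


m = (-4)/(13.5) = -0.2963
b = y1 - m*x1 = 17.1 - (-4*6.3)/(13.5) = 17.1 + 1.8667 = 18.9667

y = -0.2963x + 18.9667


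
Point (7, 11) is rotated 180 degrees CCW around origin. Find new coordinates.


cos(180) = -1, sin(180) = 0
x' = 7*(-1) - 11*0 = -7
y' = 7*0 + 11*(-1) = -11

(-7, -11)


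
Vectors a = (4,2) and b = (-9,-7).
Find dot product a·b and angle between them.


a·b = 4*(-9) + 2*(-7) = -36 - 14 = -50
|a| = sqrt(16+4) = 4.4721
|b| = sqrt(81+49) = 11.4018
cos(theta) = -50/(sqrt(20)*sqrt(130)) = -50/sqrt(2600) = -0.980581
theta = arccos(-50/sqrt(2600)) = 168.6901 degrees

a·b = -50, theta = 168.6901 deg


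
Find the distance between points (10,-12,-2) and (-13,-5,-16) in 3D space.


dx=-23, dy=7, dz=-14
d = sqrt(529+49+196) = sqrt(774) = 27.8209

27.8209


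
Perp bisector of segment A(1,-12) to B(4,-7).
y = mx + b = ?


Midpoint = (2.5, -9.5)
Slope of AB = dy/dx = 5/3 = 1.6667
Perp slope = -dx/dy = -3/5 = -0.6000
b = My - (perp slope)*Mx = -9.5 + (3*2.5)/5 = -9.5 + 1.5000 = -8.0000

y = -0.6000x - 8.0000


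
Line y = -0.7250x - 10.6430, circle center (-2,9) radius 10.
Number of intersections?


Substitute y = -0.7250x - 10.6430: (x+ 2)^2 + (-0.7250x- 10.6430-9)^2 = 100
Expand to Ax^2 + Bx + C = 0, where b-k = -19.643
A = 1+m^2 = 1.525625
B = 2(m(b-k) - h) = 2(-0.7250*(-19.643) + 2) = 32.48235
C = h^2 + (b-k)^2 - r^2 = 4 + 385.847449 - 100 = 289.847449
disc = B^2-4AC = 1055.1031 - 1768.7941 = -713.6910
disc < 0

0 intersection points


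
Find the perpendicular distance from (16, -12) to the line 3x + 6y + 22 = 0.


|3*16 + 6*(-12) + 22| = |-2| = 2
sqrt(9 + 36) = sqrt(45) = 6.7082
d = 2/sqrt(45) = 0.2981

0.2981


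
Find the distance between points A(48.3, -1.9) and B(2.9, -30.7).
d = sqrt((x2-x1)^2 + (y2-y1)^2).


dx = 2.9 - 48.3 = -45.4
dy = -30.7 + 1.9 = -28.8
d = sqrt(2061.16 + 829.44) = sqrt(2890.6) = 53.7643

53.7643


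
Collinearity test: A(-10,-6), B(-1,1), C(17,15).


-10*(1-15) - 1*(15+ 6) + 17*(-6-1)
= 140 - 21 - 119 = 0

Yes, collinear (determinant = 0)
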